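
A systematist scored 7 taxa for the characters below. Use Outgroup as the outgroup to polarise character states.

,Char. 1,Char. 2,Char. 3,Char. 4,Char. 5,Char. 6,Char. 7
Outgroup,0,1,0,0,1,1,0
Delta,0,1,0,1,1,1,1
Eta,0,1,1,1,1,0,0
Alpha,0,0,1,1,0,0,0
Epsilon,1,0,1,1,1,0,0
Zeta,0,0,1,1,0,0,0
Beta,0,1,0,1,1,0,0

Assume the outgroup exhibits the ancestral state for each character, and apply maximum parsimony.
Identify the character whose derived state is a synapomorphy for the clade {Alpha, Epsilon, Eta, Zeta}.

Char. 3

Character polarity is set by the outgroup: the derived state is whichever differs from the outgroup's state, so for Char. 2, Char. 5, Char. 6 the derived state is '0', and for the remaining characters it is '1'.
Char. 1: derived state '1' in Epsilon only — an autapomorphy, so it tells us nothing about relationships among taxa.
Char. 2 (derived state '0') is shared by Alpha, Epsilon, and Zeta — a synapomorphy uniting that clade.
Only Alpha, Epsilon, Eta, and Zeta show the derived state '1' for Char. 3, supporting them as a clade.
Char. 4 (derived state '1') is shared by all ingroup taxa — unites the whole ingroup.
Only Alpha and Zeta show the derived state '0' for Char. 5, supporting them as a clade.
Char. 6: derived state '0' in Alpha, Beta, Epsilon, Eta, and Zeta only — synapomorphy for {Alpha, Beta, Epsilon, Eta, Zeta}.
Char. 7 (derived state '1') is unique to Delta (autapomorphy; uninformative for grouping).
Most parsimonious ingroup topology: (Delta,((Eta,((Alpha,Zeta),Epsilon)),Beta)).
The clade {Alpha, Epsilon, Eta, Zeta} is supported by Char. 3: its derived state '1' occurs in exactly those taxa and in no other taxon (including the outgroup).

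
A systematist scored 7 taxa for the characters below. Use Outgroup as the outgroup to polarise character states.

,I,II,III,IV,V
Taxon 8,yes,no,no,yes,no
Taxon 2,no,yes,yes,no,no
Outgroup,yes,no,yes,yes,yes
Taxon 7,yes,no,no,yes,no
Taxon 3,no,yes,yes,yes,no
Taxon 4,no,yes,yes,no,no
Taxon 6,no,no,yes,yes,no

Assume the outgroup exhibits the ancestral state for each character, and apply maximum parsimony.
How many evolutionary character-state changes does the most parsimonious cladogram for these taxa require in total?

Character polarity is set by the outgroup: the derived state is whichever differs from the outgroup's state, so for I, III, IV, V the derived state is 'no', and for the remaining characters it is 'yes'.
I: derived state 'no' in Taxon 2, Taxon 3, Taxon 4, and Taxon 6 only — synapomorphy for {Taxon 2, Taxon 3, Taxon 4, Taxon 6}.
II (derived state 'yes') is shared by Taxon 2, Taxon 3, and Taxon 4 — a synapomorphy uniting that clade.
III: derived state 'no' in Taxon 7 and Taxon 8 only — synapomorphy for {Taxon 7, Taxon 8}.
Only Taxon 2 and Taxon 4 show the derived state 'no' for IV, supporting them as a clade.
All ingroup taxa share the derived state 'no' for V; it defines the ingroup but does not resolve relationships within it.
Most parsimonious ingroup topology: ((((Taxon 2,Taxon 4),Taxon 3),Taxon 6),(Taxon 7,Taxon 8)).
Changes per character on this tree: I: 1; II: 1; III: 1; IV: 1; V: 1.
Total = 5.

5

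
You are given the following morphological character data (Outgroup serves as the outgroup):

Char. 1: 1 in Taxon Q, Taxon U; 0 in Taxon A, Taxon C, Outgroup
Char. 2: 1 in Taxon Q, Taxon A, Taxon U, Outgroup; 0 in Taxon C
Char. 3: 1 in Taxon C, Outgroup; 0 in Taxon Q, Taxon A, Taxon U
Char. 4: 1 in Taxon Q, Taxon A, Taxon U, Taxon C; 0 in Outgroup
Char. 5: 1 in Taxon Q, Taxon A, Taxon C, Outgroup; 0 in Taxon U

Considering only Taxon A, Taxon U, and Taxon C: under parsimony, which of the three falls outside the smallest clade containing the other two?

Taxon C

Character polarity is set by the outgroup: the derived state is whichever differs from the outgroup's state, so for Char. 2, Char. 3, Char. 5 the derived state is '0', and for the remaining characters it is '1'.
Char. 1 (derived state '1') is shared by Taxon Q and Taxon U — a synapomorphy uniting that clade.
Char. 2: derived state '0' in Taxon C only — an autapomorphy, so it tells us nothing about relationships among taxa.
Only Taxon A, Taxon Q, and Taxon U show the derived state '0' for Char. 3, supporting them as a clade.
Char. 4 (derived state '1') is shared by all ingroup taxa — unites the whole ingroup.
Char. 5: derived state '0' in Taxon U only — an autapomorphy, so it tells us nothing about relationships among taxa.
Most parsimonious ingroup topology: (((Taxon U,Taxon Q),Taxon A),Taxon C).
Taxon A and Taxon U share a more recent common ancestor with each other than either does with Taxon C, so Taxon C is the least closely related of the three.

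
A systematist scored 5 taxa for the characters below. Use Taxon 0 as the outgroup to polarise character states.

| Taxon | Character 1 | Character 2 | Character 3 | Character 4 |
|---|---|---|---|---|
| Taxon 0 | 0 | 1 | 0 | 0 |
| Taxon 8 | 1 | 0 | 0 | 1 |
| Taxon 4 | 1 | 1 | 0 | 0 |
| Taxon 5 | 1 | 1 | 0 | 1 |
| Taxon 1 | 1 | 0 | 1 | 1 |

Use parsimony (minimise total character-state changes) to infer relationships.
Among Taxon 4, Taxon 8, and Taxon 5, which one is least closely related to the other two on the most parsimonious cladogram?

Taxon 4

Character polarity is set by the outgroup: the derived state is whichever differs from the outgroup's state, so for Character 2 the derived state is '0', and for the remaining characters it is '1'.
Character 1 (derived state '1') is shared by all ingroup taxa — unites the whole ingroup.
Character 2: derived state '0' in Taxon 1 and Taxon 8 only — synapomorphy for {Taxon 1, Taxon 8}.
Character 3: derived state '1' in Taxon 1 only — an autapomorphy, so it tells us nothing about relationships among taxa.
Character 4 (derived state '1') is shared by Taxon 1, Taxon 5, and Taxon 8 — a synapomorphy uniting that clade.
Most parsimonious ingroup topology: (((Taxon 8,Taxon 1),Taxon 5),Taxon 4).
Taxon 8 and Taxon 5 share a more recent common ancestor with each other than either does with Taxon 4, so Taxon 4 is the least closely related of the three.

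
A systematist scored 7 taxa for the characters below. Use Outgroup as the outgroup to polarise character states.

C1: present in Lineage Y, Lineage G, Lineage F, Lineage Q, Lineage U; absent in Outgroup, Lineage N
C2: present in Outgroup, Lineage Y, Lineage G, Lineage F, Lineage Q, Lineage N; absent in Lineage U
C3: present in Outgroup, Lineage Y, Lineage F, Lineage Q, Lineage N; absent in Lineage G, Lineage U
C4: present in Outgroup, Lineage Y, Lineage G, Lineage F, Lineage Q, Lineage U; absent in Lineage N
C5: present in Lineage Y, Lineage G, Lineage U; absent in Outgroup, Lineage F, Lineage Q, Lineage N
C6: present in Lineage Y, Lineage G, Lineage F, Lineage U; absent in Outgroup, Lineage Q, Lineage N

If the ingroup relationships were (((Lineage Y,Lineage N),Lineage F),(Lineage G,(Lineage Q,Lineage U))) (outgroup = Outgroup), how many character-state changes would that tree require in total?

Map each character onto (((Lineage Y,Lineage N),Lineage F),(Lineage G,(Lineage Q,Lineage U))) (rooted by Outgroup) and count the minimum state changes it requires (Fitch parsimony):
C1: 2; C2: 1; C3: 2; C4: 1; C5: 3; C6: 3.
Total tree length = 12.

12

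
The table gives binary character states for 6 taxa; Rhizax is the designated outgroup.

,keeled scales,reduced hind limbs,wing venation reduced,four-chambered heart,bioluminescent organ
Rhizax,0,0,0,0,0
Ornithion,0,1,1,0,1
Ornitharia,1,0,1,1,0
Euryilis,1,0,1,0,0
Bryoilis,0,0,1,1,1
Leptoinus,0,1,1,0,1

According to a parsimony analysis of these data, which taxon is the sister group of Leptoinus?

The outgroup has state '0' for every character, so '1' is the derived state throughout.
keeled scales (derived state '1') is shared by Euryilis and Ornitharia — a synapomorphy uniting that clade.
reduced hind limbs (derived state '1') is shared by Leptoinus and Ornithion — a synapomorphy uniting that clade.
wing venation reduced (derived state '1') is shared by all ingroup taxa — unites the whole ingroup.
four-chambered heart groups Bryoilis and Ornitharia, which is incompatible with the clades supported by the remaining characters; treating it as convergent (homoplasy) costs fewer steps than any alternative tree.
Only Bryoilis, Leptoinus, and Ornithion show the derived state '1' for bioluminescent organ, supporting them as a clade.
Most parsimonious ingroup topology: (((Ornithion,Leptoinus),Bryoilis),(Ornitharia,Euryilis)).
Leptoinus and Ornithion form a cherry on this tree, so they are sister taxa.

Ornithion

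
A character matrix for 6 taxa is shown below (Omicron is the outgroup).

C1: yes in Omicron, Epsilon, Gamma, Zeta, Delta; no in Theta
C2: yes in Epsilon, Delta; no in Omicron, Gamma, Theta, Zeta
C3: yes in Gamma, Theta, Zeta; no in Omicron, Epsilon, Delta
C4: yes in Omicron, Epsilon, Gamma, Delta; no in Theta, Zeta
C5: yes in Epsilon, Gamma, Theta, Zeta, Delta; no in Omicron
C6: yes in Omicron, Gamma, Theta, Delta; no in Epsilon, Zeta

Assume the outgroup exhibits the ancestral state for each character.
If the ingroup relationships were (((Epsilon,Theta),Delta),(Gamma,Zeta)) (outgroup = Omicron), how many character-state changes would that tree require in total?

Map each character onto (((Epsilon,Theta),Delta),(Gamma,Zeta)) (rooted by Omicron) and count the minimum state changes it requires (Fitch parsimony):
C1: 1; C2: 2; C3: 2; C4: 2; C5: 1; C6: 2.
Total tree length = 10.

10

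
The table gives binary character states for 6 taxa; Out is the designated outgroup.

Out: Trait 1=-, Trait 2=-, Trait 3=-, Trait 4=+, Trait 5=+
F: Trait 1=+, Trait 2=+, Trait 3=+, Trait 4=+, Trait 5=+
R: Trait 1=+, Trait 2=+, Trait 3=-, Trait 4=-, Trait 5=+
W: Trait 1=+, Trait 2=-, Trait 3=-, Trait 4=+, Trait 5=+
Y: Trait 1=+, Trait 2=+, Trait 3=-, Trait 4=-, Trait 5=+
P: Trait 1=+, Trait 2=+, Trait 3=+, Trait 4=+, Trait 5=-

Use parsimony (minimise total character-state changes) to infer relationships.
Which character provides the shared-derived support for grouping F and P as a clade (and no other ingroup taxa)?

Character polarity is set by the outgroup: the derived state is whichever differs from the outgroup's state, so for Trait 4, Trait 5 the derived state is '-', and for the remaining characters it is '+'.
All ingroup taxa share the derived state '+' for Trait 1; it defines the ingroup but does not resolve relationships within it.
Trait 2: derived state '+' in F, P, R, and Y only — synapomorphy for {F, P, R, Y}.
Only F and P show the derived state '+' for Trait 3, supporting them as a clade.
Only R and Y show the derived state '-' for Trait 4, supporting them as a clade.
Trait 5: derived state '-' in P only — an autapomorphy, so it tells us nothing about relationships among taxa.
Most parsimonious ingroup topology: (((F,P),(R,Y)),W).
The clade {F, P} is supported by Trait 3: its derived state '+' occurs in exactly those taxa and in no other taxon (including the outgroup).

Trait 3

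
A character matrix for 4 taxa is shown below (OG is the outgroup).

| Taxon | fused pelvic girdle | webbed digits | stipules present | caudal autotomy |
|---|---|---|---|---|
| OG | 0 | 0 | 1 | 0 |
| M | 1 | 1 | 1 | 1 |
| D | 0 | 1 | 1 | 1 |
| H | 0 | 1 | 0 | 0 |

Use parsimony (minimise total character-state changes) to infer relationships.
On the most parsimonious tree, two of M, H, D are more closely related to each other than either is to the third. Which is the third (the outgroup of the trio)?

H

Character polarity is set by the outgroup: the derived state is whichever differs from the outgroup's state, so for stipules present the derived state is '0', and for the remaining characters it is '1'.
fused pelvic girdle: derived state '1' in M only — an autapomorphy, so it tells us nothing about relationships among taxa.
All ingroup taxa share the derived state '1' for webbed digits; it defines the ingroup but does not resolve relationships within it.
stipules present: derived state '0' in H only — an autapomorphy, so it tells us nothing about relationships among taxa.
Only D and M show the derived state '1' for caudal autotomy, supporting them as a clade.
Most parsimonious ingroup topology: ((M,D),H).
M and D share a more recent common ancestor with each other than either does with H, so H is the least closely related of the three.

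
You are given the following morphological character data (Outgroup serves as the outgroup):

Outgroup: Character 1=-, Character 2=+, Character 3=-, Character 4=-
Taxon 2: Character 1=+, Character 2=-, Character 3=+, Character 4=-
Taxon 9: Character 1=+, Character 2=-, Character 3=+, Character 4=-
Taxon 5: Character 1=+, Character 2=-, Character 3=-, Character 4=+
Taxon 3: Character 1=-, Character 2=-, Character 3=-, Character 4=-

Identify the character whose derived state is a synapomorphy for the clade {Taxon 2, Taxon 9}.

Character 3

Character polarity is set by the outgroup: the derived state is whichever differs from the outgroup's state, so for Character 2 the derived state is '-', and for the remaining characters it is '+'.
Character 1 (derived state '+') is shared by Taxon 2, Taxon 5, and Taxon 9 — a synapomorphy uniting that clade.
All ingroup taxa share the derived state '-' for Character 2; it defines the ingroup but does not resolve relationships within it.
Only Taxon 2 and Taxon 9 show the derived state '+' for Character 3, supporting them as a clade.
Character 4: derived state '+' in Taxon 5 only — an autapomorphy, so it tells us nothing about relationships among taxa.
Most parsimonious ingroup topology: (((Taxon 2,Taxon 9),Taxon 5),Taxon 3).
The clade {Taxon 2, Taxon 9} is supported by Character 3: its derived state '+' occurs in exactly those taxa and in no other taxon (including the outgroup).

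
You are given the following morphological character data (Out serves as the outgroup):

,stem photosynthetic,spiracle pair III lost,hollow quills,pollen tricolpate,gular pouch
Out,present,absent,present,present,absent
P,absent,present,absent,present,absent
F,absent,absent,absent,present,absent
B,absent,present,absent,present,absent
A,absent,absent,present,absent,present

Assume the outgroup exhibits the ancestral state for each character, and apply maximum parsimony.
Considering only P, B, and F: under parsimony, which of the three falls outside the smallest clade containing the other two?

Character polarity is set by the outgroup: the derived state is whichever differs from the outgroup's state, so for stem photosynthetic, hollow quills, pollen tricolpate the derived state is 'absent', and for the remaining characters it is 'present'.
stem photosynthetic (derived state 'absent') is shared by all ingroup taxa — unites the whole ingroup.
spiracle pair III lost (derived state 'present') is shared by B and P — a synapomorphy uniting that clade.
hollow quills (derived state 'absent') is shared by B, F, and P — a synapomorphy uniting that clade.
pollen tricolpate (derived state 'absent') is unique to A (autapomorphy; uninformative for grouping).
gular pouch: derived state 'present' in A only — an autapomorphy, so it tells us nothing about relationships among taxa.
Most parsimonious ingroup topology: (((P,B),F),A).
B and P share a more recent common ancestor with each other than either does with F, so F is the least closely related of the three.

F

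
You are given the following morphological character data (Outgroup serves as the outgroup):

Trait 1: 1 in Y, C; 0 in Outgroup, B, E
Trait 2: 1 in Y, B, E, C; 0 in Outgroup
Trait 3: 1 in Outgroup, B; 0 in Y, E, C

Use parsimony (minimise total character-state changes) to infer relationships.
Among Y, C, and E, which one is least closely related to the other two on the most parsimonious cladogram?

E

Character polarity is set by the outgroup: the derived state is whichever differs from the outgroup's state, so for Trait 3 the derived state is '0', and for the remaining characters it is '1'.
Trait 1 (derived state '1') is shared by C and Y — a synapomorphy uniting that clade.
All ingroup taxa share the derived state '1' for Trait 2; it defines the ingroup but does not resolve relationships within it.
Only C, E, and Y show the derived state '0' for Trait 3, supporting them as a clade.
Most parsimonious ingroup topology: (((Y,C),E),B).
Y and C share a more recent common ancestor with each other than either does with E, so E is the least closely related of the three.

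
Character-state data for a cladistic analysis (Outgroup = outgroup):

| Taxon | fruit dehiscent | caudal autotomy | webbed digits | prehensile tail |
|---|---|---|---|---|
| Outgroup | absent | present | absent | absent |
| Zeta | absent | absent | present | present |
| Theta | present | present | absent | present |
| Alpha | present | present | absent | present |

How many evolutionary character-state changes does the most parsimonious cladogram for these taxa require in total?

4

Character polarity is set by the outgroup: the derived state is whichever differs from the outgroup's state, so for caudal autotomy the derived state is 'absent', and for the remaining characters it is 'present'.
fruit dehiscent: derived state 'present' in Alpha and Theta only — synapomorphy for {Alpha, Theta}.
caudal autotomy: derived state 'absent' in Zeta only — an autapomorphy, so it tells us nothing about relationships among taxa.
webbed digits: derived state 'present' in Zeta only — an autapomorphy, so it tells us nothing about relationships among taxa.
All ingroup taxa share the derived state 'present' for prehensile tail; it defines the ingroup but does not resolve relationships within it.
Most parsimonious ingroup topology: (Zeta,(Theta,Alpha)).
Changes per character on this tree: fruit dehiscent: 1; caudal autotomy: 1; webbed digits: 1; prehensile tail: 1.
Total = 4.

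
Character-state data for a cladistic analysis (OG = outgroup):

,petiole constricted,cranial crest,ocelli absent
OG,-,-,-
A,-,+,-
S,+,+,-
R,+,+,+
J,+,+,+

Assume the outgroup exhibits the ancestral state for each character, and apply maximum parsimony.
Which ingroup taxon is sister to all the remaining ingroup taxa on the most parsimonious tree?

The outgroup has state '-' for every character, so '+' is the derived state throughout.
Only J, R, and S show the derived state '+' for petiole constricted, supporting them as a clade.
All ingroup taxa share the derived state '+' for cranial crest; it defines the ingroup but does not resolve relationships within it.
Only J and R show the derived state '+' for ocelli absent, supporting them as a clade.
Most parsimonious ingroup topology: (A,((J,R),S)).
A is sister to the clade containing all other ingroup taxa, so it is the earliest-diverging (most basal) ingroup lineage.

A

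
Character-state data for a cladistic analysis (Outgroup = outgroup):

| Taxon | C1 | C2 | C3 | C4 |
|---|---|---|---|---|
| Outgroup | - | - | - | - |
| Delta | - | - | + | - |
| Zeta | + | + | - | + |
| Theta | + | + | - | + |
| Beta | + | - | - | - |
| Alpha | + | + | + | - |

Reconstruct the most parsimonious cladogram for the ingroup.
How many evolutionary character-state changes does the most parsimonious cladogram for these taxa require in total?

5

The outgroup has state '-' for every character, so '+' is the derived state throughout.
C1 (derived state '+') is shared by Alpha, Beta, Theta, and Zeta — a synapomorphy uniting that clade.
C2 (derived state '+') is shared by Alpha, Theta, and Zeta — a synapomorphy uniting that clade.
C3 (state '+') occurs in Alpha and Delta but conflicts with the nesting implied by the other characters — most parsimoniously interpreted as homoplasy.
C4 (derived state '+') is shared by Theta and Zeta — a synapomorphy uniting that clade.
Most parsimonious ingroup topology: (((Alpha,(Zeta,Theta)),Beta),Delta).
Changes per character on this tree: C1: 1; C2: 1; C3: 2; C4: 1.
Total = 5.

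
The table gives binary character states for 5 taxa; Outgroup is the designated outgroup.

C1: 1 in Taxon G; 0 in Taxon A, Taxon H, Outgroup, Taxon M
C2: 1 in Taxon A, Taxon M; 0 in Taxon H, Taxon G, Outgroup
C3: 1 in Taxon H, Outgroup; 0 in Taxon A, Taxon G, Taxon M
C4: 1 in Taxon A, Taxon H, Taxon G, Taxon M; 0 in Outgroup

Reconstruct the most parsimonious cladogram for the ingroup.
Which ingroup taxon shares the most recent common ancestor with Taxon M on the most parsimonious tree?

Taxon A

Character polarity is set by the outgroup: the derived state is whichever differs from the outgroup's state, so for C3 the derived state is '0', and for the remaining characters it is '1'.
C1 (derived state '1') is unique to Taxon G (autapomorphy; uninformative for grouping).
C2 (derived state '1') is shared by Taxon A and Taxon M — a synapomorphy uniting that clade.
Only Taxon A, Taxon G, and Taxon M show the derived state '0' for C3, supporting them as a clade.
C4 (derived state '1') is shared by all ingroup taxa — unites the whole ingroup.
Most parsimonious ingroup topology: (((Taxon M,Taxon A),Taxon G),Taxon H).
Taxon M and Taxon A form a cherry on this tree, so they are sister taxa.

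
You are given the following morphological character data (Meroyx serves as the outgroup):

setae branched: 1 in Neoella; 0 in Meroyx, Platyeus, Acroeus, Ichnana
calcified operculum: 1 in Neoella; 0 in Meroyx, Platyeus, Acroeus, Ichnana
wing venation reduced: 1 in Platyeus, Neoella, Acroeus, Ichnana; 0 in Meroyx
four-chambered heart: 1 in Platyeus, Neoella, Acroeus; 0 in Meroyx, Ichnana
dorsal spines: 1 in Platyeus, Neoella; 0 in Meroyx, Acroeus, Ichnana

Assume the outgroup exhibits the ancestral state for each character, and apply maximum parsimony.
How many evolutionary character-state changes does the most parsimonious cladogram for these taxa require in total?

5

The outgroup has state '0' for every character, so '1' is the derived state throughout.
setae branched (derived state '1') is unique to Neoella (autapomorphy; uninformative for grouping).
calcified operculum: derived state '1' in Neoella only — an autapomorphy, so it tells us nothing about relationships among taxa.
All ingroup taxa share the derived state '1' for wing venation reduced; it defines the ingroup but does not resolve relationships within it.
four-chambered heart: derived state '1' in Acroeus, Neoella, and Platyeus only — synapomorphy for {Acroeus, Neoella, Platyeus}.
dorsal spines (derived state '1') is shared by Neoella and Platyeus — a synapomorphy uniting that clade.
Most parsimonious ingroup topology: (((Platyeus,Neoella),Acroeus),Ichnana).
Changes per character on this tree: setae branched: 1; calcified operculum: 1; wing venation reduced: 1; four-chambered heart: 1; dorsal spines: 1.
Total = 5.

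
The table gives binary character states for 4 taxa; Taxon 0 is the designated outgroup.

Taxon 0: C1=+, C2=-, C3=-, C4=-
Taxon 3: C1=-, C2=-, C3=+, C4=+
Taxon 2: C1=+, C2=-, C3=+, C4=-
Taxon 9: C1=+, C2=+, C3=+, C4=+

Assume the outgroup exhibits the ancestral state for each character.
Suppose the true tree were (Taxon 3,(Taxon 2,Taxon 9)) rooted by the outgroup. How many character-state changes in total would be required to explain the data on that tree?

5

Map each character onto (Taxon 3,(Taxon 2,Taxon 9)) (rooted by Taxon 0) and count the minimum state changes it requires (Fitch parsimony):
C1: 1; C2: 1; C3: 1; C4: 2.
Total tree length = 5.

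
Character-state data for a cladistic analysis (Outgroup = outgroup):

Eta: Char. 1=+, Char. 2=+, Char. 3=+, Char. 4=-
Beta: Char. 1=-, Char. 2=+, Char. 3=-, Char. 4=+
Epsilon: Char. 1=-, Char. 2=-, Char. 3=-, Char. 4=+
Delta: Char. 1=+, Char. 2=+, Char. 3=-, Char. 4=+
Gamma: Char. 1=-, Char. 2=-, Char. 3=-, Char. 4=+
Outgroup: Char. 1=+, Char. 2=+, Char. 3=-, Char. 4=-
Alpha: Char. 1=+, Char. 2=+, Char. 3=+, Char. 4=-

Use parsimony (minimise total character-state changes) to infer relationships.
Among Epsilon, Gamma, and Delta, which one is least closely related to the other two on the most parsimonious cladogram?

Character polarity is set by the outgroup: the derived state is whichever differs from the outgroup's state, so for Char. 1, Char. 2 the derived state is '-', and for the remaining characters it is '+'.
Char. 1: derived state '-' in Beta, Epsilon, and Gamma only — synapomorphy for {Beta, Epsilon, Gamma}.
Only Epsilon and Gamma show the derived state '-' for Char. 2, supporting them as a clade.
Char. 3 (derived state '+') is shared by Alpha and Eta — a synapomorphy uniting that clade.
Char. 4 (derived state '+') is shared by Beta, Delta, Epsilon, and Gamma — a synapomorphy uniting that clade.
Most parsimonious ingroup topology: ((((Epsilon,Gamma),Beta),Delta),(Eta,Alpha)).
Epsilon and Gamma share a more recent common ancestor with each other than either does with Delta, so Delta is the least closely related of the three.

Delta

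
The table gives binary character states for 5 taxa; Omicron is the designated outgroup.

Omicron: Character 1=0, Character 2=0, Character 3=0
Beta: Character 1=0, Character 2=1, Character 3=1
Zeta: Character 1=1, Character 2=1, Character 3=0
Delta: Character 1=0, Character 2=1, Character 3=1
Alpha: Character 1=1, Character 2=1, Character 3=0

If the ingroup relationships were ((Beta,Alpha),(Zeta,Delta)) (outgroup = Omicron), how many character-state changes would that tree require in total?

5

Map each character onto ((Beta,Alpha),(Zeta,Delta)) (rooted by Omicron) and count the minimum state changes it requires (Fitch parsimony):
Character 1: 2; Character 2: 1; Character 3: 2.
Total tree length = 5.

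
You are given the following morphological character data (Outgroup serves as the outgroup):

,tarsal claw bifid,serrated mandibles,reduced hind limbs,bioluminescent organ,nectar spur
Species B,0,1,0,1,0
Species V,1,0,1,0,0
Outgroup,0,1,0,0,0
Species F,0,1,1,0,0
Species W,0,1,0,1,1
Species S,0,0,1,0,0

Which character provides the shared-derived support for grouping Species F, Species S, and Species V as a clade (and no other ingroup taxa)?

Character polarity is set by the outgroup: the derived state is whichever differs from the outgroup's state, so for serrated mandibles the derived state is '0', and for the remaining characters it is '1'.
tarsal claw bifid: derived state '1' in Species V only — an autapomorphy, so it tells us nothing about relationships among taxa.
Only Species S and Species V show the derived state '0' for serrated mandibles, supporting them as a clade.
reduced hind limbs: derived state '1' in Species F, Species S, and Species V only — synapomorphy for {Species F, Species S, Species V}.
bioluminescent organ (derived state '1') is shared by Species B and Species W — a synapomorphy uniting that clade.
nectar spur (derived state '1') is unique to Species W (autapomorphy; uninformative for grouping).
Most parsimonious ingroup topology: ((Species F,(Species V,Species S)),(Species B,Species W)).
The clade {Species F, Species S, Species V} is supported by reduced hind limbs: its derived state '1' occurs in exactly those taxa and in no other taxon (including the outgroup).

reduced hind limbs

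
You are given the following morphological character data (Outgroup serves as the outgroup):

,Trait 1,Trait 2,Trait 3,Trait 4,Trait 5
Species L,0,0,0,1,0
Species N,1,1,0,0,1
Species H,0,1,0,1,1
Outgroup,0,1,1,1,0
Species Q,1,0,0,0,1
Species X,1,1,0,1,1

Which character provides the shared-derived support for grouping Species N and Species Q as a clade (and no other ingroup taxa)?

Trait 4

Character polarity is set by the outgroup: the derived state is whichever differs from the outgroup's state, so for Trait 2, Trait 3, Trait 4 the derived state is '0', and for the remaining characters it is '1'.
Only Species N, Species Q, and Species X show the derived state '1' for Trait 1, supporting them as a clade.
Trait 2 (state '0') occurs in Species L and Species Q but conflicts with the nesting implied by the other characters — most parsimoniously interpreted as homoplasy.
All ingroup taxa share the derived state '0' for Trait 3; it defines the ingroup but does not resolve relationships within it.
Trait 4 (derived state '0') is shared by Species N and Species Q — a synapomorphy uniting that clade.
Only Species H, Species N, Species Q, and Species X show the derived state '1' for Trait 5, supporting them as a clade.
Most parsimonious ingroup topology: ((Species H,(Species X,(Species Q,Species N))),Species L).
The clade {Species N, Species Q} is supported by Trait 4: its derived state '0' occurs in exactly those taxa and in no other taxon (including the outgroup).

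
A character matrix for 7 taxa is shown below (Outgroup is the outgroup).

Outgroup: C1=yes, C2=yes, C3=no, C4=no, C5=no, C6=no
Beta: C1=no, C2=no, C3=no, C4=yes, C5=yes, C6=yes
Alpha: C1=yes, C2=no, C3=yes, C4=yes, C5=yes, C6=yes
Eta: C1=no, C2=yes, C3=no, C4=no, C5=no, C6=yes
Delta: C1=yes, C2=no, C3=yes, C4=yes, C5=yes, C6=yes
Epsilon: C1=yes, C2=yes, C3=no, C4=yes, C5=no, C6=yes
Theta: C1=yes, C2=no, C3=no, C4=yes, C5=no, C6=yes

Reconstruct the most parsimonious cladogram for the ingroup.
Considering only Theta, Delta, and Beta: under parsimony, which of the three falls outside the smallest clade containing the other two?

Character polarity is set by the outgroup: the derived state is whichever differs from the outgroup's state, so for C1, C2 the derived state is 'no', and for the remaining characters it is 'yes'.
C1 groups Beta and Eta, which is incompatible with the clades supported by the remaining characters; treating it as convergent (homoplasy) costs fewer steps than any alternative tree.
C2 (derived state 'no') is shared by Alpha, Beta, Delta, and Theta — a synapomorphy uniting that clade.
Only Alpha and Delta show the derived state 'yes' for C3, supporting them as a clade.
C4 (derived state 'yes') is shared by Alpha, Beta, Delta, Epsilon, and Theta — a synapomorphy uniting that clade.
Only Alpha, Beta, and Delta show the derived state 'yes' for C5, supporting them as a clade.
C6 (derived state 'yes') is shared by all ingroup taxa — unites the whole ingroup.
Most parsimonious ingroup topology: ((((Beta,(Alpha,Delta)),Theta),Epsilon),Eta).
Delta and Beta share a more recent common ancestor with each other than either does with Theta, so Theta is the least closely related of the three.

Theta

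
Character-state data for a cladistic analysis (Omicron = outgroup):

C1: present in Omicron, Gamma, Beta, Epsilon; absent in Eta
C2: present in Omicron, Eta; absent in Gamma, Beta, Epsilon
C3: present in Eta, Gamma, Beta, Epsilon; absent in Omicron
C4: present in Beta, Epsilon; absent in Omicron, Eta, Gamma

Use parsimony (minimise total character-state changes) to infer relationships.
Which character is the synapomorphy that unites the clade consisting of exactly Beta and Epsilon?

Character polarity is set by the outgroup: the derived state is whichever differs from the outgroup's state, so for C1, C2 the derived state is 'absent', and for the remaining characters it is 'present'.
C1: derived state 'absent' in Eta only — an autapomorphy, so it tells us nothing about relationships among taxa.
C2: derived state 'absent' in Beta, Epsilon, and Gamma only — synapomorphy for {Beta, Epsilon, Gamma}.
All ingroup taxa share the derived state 'present' for C3; it defines the ingroup but does not resolve relationships within it.
C4 (derived state 'present') is shared by Beta and Epsilon — a synapomorphy uniting that clade.
Most parsimonious ingroup topology: (Eta,(Gamma,(Beta,Epsilon))).
The clade {Beta, Epsilon} is supported by C4: its derived state 'present' occurs in exactly those taxa and in no other taxon (including the outgroup).

C4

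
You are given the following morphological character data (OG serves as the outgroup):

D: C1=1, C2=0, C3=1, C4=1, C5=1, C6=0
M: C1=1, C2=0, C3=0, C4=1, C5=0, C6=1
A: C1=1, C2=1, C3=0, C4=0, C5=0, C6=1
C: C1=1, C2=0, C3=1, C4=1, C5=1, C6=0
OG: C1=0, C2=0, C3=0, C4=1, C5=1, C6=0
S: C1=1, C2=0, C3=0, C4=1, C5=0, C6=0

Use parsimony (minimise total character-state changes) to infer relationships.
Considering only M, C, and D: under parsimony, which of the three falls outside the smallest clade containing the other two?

M

Character polarity is set by the outgroup: the derived state is whichever differs from the outgroup's state, so for C4, C5 the derived state is '0', and for the remaining characters it is '1'.
All ingroup taxa share the derived state '1' for C1; it defines the ingroup but does not resolve relationships within it.
C2: derived state '1' in A only — an autapomorphy, so it tells us nothing about relationships among taxa.
Only C and D show the derived state '1' for C3, supporting them as a clade.
C4: derived state '0' in A only — an autapomorphy, so it tells us nothing about relationships among taxa.
C5: derived state '0' in A, M, and S only — synapomorphy for {A, M, S}.
Only A and M show the derived state '1' for C6, supporting them as a clade.
Most parsimonious ingroup topology: ((S,(A,M)),(C,D)).
D and C share a more recent common ancestor with each other than either does with M, so M is the least closely related of the three.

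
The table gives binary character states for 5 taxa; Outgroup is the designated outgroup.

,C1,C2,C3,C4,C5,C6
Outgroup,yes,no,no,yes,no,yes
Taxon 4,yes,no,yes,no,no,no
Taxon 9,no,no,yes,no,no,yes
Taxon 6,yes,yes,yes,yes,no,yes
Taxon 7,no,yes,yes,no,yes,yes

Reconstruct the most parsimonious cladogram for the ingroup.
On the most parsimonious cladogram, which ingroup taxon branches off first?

Character polarity is set by the outgroup: the derived state is whichever differs from the outgroup's state, so for C1, C4, C6 the derived state is 'no', and for the remaining characters it is 'yes'.
Only Taxon 7 and Taxon 9 show the derived state 'no' for C1, supporting them as a clade.
C2 (state 'yes') occurs in Taxon 6 and Taxon 7 but conflicts with the nesting implied by the other characters — most parsimoniously interpreted as homoplasy.
All ingroup taxa share the derived state 'yes' for C3; it defines the ingroup but does not resolve relationships within it.
Only Taxon 4, Taxon 7, and Taxon 9 show the derived state 'no' for C4, supporting them as a clade.
C5 (derived state 'yes') is unique to Taxon 7 (autapomorphy; uninformative for grouping).
C6: derived state 'no' in Taxon 4 only — an autapomorphy, so it tells us nothing about relationships among taxa.
Most parsimonious ingroup topology: ((Taxon 4,(Taxon 9,Taxon 7)),Taxon 6).
Taxon 6 is sister to the clade containing all other ingroup taxa, so it is the earliest-diverging (most basal) ingroup lineage.

Taxon 6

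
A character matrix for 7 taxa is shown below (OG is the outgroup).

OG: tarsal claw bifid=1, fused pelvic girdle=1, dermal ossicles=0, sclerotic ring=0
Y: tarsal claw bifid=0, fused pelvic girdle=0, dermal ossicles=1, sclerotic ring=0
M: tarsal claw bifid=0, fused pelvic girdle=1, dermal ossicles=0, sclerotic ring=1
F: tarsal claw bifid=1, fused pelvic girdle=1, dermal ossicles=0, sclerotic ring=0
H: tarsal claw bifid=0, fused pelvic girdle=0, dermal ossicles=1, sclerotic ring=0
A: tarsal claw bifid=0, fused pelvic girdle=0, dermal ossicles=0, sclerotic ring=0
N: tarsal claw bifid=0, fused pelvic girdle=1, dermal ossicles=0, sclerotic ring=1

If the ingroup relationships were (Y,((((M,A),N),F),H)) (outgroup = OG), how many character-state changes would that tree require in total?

Map each character onto (Y,((((M,A),N),F),H)) (rooted by OG) and count the minimum state changes it requires (Fitch parsimony):
tarsal claw bifid: 2; fused pelvic girdle: 3; dermal ossicles: 2; sclerotic ring: 2.
Total tree length = 9.

9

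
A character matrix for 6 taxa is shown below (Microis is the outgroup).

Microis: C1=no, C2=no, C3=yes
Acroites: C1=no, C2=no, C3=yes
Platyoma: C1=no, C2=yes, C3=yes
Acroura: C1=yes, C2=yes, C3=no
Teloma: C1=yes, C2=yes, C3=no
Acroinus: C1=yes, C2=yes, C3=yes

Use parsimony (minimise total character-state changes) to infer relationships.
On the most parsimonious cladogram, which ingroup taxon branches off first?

Character polarity is set by the outgroup: the derived state is whichever differs from the outgroup's state, so for C3 the derived state is 'no', and for the remaining characters it is 'yes'.
C1: derived state 'yes' in Acroinus, Acroura, and Teloma only — synapomorphy for {Acroinus, Acroura, Teloma}.
C2 (derived state 'yes') is shared by Acroinus, Acroura, Platyoma, and Teloma — a synapomorphy uniting that clade.
C3: derived state 'no' in Acroura and Teloma only — synapomorphy for {Acroura, Teloma}.
Most parsimonious ingroup topology: (Acroites,(Platyoma,((Acroura,Teloma),Acroinus))).
Acroites is sister to the clade containing all other ingroup taxa, so it is the earliest-diverging (most basal) ingroup lineage.

Acroites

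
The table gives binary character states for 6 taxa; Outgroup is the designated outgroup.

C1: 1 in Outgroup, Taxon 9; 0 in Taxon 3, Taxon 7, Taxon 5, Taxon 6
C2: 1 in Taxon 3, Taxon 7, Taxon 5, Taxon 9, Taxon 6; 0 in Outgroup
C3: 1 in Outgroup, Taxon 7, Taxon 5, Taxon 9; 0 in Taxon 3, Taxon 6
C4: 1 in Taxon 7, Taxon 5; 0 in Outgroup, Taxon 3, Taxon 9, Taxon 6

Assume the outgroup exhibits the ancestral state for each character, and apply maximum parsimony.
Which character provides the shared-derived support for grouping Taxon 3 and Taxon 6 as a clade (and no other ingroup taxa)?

Character polarity is set by the outgroup: the derived state is whichever differs from the outgroup's state, so for C1, C3 the derived state is '0', and for the remaining characters it is '1'.
Only Taxon 3, Taxon 5, Taxon 6, and Taxon 7 show the derived state '0' for C1, supporting them as a clade.
C2 (derived state '1') is shared by all ingroup taxa — unites the whole ingroup.
C3 (derived state '0') is shared by Taxon 3 and Taxon 6 — a synapomorphy uniting that clade.
C4 (derived state '1') is shared by Taxon 5 and Taxon 7 — a synapomorphy uniting that clade.
Most parsimonious ingroup topology: (((Taxon 3,Taxon 6),(Taxon 7,Taxon 5)),Taxon 9).
The clade {Taxon 3, Taxon 6} is supported by C3: its derived state '0' occurs in exactly those taxa and in no other taxon (including the outgroup).

C3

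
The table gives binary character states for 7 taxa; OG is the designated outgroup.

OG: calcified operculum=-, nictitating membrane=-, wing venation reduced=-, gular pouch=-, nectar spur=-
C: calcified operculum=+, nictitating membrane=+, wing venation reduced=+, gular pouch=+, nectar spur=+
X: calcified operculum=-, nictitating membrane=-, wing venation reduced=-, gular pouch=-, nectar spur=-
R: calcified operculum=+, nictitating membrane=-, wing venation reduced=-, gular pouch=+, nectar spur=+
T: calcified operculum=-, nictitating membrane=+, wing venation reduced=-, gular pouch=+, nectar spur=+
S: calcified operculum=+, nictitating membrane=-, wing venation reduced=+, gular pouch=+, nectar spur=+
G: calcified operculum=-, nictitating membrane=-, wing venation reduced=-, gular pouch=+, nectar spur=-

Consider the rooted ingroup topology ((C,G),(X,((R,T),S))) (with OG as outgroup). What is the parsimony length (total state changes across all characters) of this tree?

Map each character onto ((C,G),(X,((R,T),S))) (rooted by OG) and count the minimum state changes it requires (Fitch parsimony):
calcified operculum: 3; nictitating membrane: 2; wing venation reduced: 2; gular pouch: 2; nectar spur: 2.
Total tree length = 11.

11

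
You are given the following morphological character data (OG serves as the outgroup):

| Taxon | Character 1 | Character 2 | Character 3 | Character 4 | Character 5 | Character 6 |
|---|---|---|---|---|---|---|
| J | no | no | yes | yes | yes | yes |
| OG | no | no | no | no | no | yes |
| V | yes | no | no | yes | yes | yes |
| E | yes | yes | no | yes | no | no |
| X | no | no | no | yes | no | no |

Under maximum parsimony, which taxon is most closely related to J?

V

Character polarity is set by the outgroup: the derived state is whichever differs from the outgroup's state, so for Character 6 the derived state is 'no', and for the remaining characters it is 'yes'.
Character 1 groups E and V, which is incompatible with the clades supported by the remaining characters; treating it as convergent (homoplasy) costs fewer steps than any alternative tree.
Character 2: derived state 'yes' in E only — an autapomorphy, so it tells us nothing about relationships among taxa.
Character 3: derived state 'yes' in J only — an autapomorphy, so it tells us nothing about relationships among taxa.
All ingroup taxa share the derived state 'yes' for Character 4; it defines the ingroup but does not resolve relationships within it.
Character 5: derived state 'yes' in J and V only — synapomorphy for {J, V}.
Character 6: derived state 'no' in E and X only — synapomorphy for {E, X}.
Most parsimonious ingroup topology: ((E,X),(V,J)).
J and V form a cherry on this tree, so they are sister taxa.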